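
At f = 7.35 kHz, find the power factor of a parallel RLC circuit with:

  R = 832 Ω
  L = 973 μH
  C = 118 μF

Step 1 — Angular frequency: ω = 2π·f = 2π·7350 = 4.618e+04 rad/s.
Step 2 — Component impedances:
  R: Z = R = 832 Ω
  L: Z = jωL = j·4.618e+04·0.000973 = 0 + j44.93 Ω
  C: Z = 1/(jωC) = -j/(ω·C) = 0 - j0.1835 Ω
Step 3 — Parallel combination: 1/Z_total = 1/R + 1/L + 1/C; Z_total = 4.081e-05 - j0.1843 Ω = 0.1843∠-90.0° Ω.
Step 4 — Power factor: PF = cos(φ) = Re(Z)/|Z| = 4.0807e-05/0.18426 = 0.0002215.
Step 5 — Type: Im(Z) = -0.1843 ⇒ leading (phase φ = -90.0°).

PF = 0.0002215 (leading, φ = -90.0°)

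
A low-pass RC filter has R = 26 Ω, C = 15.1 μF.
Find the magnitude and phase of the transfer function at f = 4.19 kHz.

Step 1 — Angular frequency: ω = 2π·4190 = 2.633e+04 rad/s.
Step 2 — Transfer function: H(jω) = 1/(1 + jωRC).
Step 3 — Denominator: 1 + jωRC = 1 + j·2.633e+04·26·1.51e-05 = 1 + j10.34.
Step 4 — H = 0.009274 - j0.09585.
Step 5 — Magnitude: |H| = 0.0963 (-20.3 dB); phase: φ = -84.5°.

|H| = 0.0963 (-20.3 dB), φ = -84.5°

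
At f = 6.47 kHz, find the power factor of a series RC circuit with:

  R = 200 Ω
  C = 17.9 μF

Step 1 — Angular frequency: ω = 2π·f = 2π·6470 = 4.065e+04 rad/s.
Step 2 — Component impedances:
  R: Z = R = 200 Ω
  C: Z = 1/(jωC) = -j/(ω·C) = 0 - j1.374 Ω
Step 3 — Series combination: Z_total = R + C = 200 - j1.374 Ω = 200∠-0.4° Ω.
Step 4 — Power factor: PF = cos(φ) = Re(Z)/|Z| = 200/200 = 1.
Step 5 — Type: Im(Z) = -1.374 ⇒ leading (phase φ = -0.4°).

PF = 1 (leading, φ = -0.4°)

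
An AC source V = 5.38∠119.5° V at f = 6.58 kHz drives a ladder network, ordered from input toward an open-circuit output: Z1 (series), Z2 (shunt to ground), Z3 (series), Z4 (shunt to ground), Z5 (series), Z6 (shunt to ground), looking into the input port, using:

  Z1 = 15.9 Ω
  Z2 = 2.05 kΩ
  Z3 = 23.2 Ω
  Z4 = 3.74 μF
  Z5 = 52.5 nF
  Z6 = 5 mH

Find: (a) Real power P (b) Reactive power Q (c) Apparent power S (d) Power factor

Step 1 — Angular frequency: ω = 2π·f = 2π·6580 = 4.134e+04 rad/s.
Step 2 — Component impedances:
  Z1: Z = R = 15.9 Ω
  Z2: Z = R = 2050 Ω
  Z3: Z = R = 23.2 Ω
  Z4: Z = 1/(jωC) = -j/(ω·C) = 0 - j6.467 Ω
  Z5: Z = 1/(jωC) = -j/(ω·C) = 0 - j460.7 Ω
  Z6: Z = jωL = j·4.134e+04·0.005 = 0 + j206.7 Ω
Step 3 — Ladder network (open output): work backward from the far end, alternating series and parallel combinations. Z_in = 38.86 - j6.166 Ω = 39.35∠-9.0° Ω.
Step 4 — Source phasor: V = 5.38∠119.5° V = -2.649 + j4.683 V.
Step 5 — Current: I = V / Z = -0.08515 + j0.107 A = 0.1367∠128.5° A.
Step 6 — Complex power: S = V·I* = 0.7266 - j0.1153 VA.
Step 7 — Real power: P = Re(S) = 0.7266 W.
Step 8 — Reactive power: Q = Im(S) = -0.1153 VAR.
Step 9 — Apparent power: |S| = 0.7356 VA.
Step 10 — Power factor: PF = P/|S| = 0.9876 (leading).

(a) P = 0.7266 W  (b) Q = -0.1153 VAR  (c) S = 0.7356 VA  (d) PF = 0.9876 (leading)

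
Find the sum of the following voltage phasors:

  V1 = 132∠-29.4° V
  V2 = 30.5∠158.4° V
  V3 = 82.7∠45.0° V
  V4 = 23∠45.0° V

Step 1 — Convert each phasor to rectangular form:
  V1 = 132·(cos(-29.4°) + j·sin(-29.4°)) = 115 - j64.8 V
  V2 = 30.5·(cos(158.4°) + j·sin(158.4°)) = -28.36 + j11.23 V
  V3 = 82.7·(cos(45.0°) + j·sin(45.0°)) = 58.48 + j58.48 V
  V4 = 23·(cos(45.0°) + j·sin(45.0°)) = 16.26 + j16.26 V
Step 2 — Sum components: V_total = 161.4 + j21.17 V.
Step 3 — Convert to polar: |V_total| = 162.8 V, ∠V_total = 7.5°.

V_total = 162.8∠7.5° V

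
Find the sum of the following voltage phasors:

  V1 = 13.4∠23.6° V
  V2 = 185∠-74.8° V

Step 1 — Convert each phasor to rectangular form:
  V1 = 13.4·(cos(23.6°) + j·sin(23.6°)) = 12.28 + j5.365 V
  V2 = 185·(cos(-74.8°) + j·sin(-74.8°)) = 48.5 - j178.5 V
Step 2 — Sum components: V_total = 60.78 - j173.2 V.
Step 3 — Convert to polar: |V_total| = 183.5 V, ∠V_total = -70.7°.

V_total = 183.5∠-70.7° V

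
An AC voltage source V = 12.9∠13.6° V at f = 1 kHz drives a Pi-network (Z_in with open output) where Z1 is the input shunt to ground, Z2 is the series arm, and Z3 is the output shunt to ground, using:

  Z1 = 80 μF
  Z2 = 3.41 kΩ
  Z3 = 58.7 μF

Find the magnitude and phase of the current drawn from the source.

Step 1 — Angular frequency: ω = 2π·f = 2π·1000 = 6283 rad/s.
Step 2 — Component impedances:
  Z1: Z = 1/(jωC) = -j/(ω·C) = 0 - j1.989 Ω
  Z2: Z = R = 3410 Ω
  Z3: Z = 1/(jωC) = -j/(ω·C) = 0 - j2.711 Ω
Step 3 — With open output, the series arm Z2 and the output shunt Z3 appear in series to ground: Z2 + Z3 = 3410 - j2.711 Ω.
Step 4 — Parallel with input shunt Z1: Z_in = Z1 || (Z2 + Z3) = 0.001161 - j1.989 Ω = 1.989∠-90.0° Ω.
Step 5 — Source phasor: V = 12.9∠13.6° V = 12.54 + j3.033 V.
Step 6 — Ohm's law: I = V / Z_total = (12.54 + j3.033) / (0.001161 - j1.989) = -1.521 + j6.303 A.
Step 7 — Convert to polar: |I| = 6.484 A, ∠I = 103.6°.

I = 6.484∠103.6° A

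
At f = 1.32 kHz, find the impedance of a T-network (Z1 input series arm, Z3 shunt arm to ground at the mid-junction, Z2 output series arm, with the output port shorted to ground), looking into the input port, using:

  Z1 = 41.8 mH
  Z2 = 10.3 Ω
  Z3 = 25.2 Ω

Step 1 — Angular frequency: ω = 2π·f = 2π·1320 = 8294 rad/s.
Step 2 — Component impedances:
  Z1: Z = jωL = j·8294·0.0418 = 0 + j346.7 Ω
  Z2: Z = R = 10.3 Ω
  Z3: Z = R = 25.2 Ω
Step 3 — With the output port shorted to ground, the output series arm Z2 runs from the junction to ground; the shunt arm Z3 also runs from the junction to ground. They appear in parallel: Z3 || Z2 = 7.312 Ω.
Step 4 — Series with input arm Z1: Z_in = Z1 + (Z3 || Z2) = 7.312 + j346.7 Ω = 346.8∠88.8° Ω.

Z = 7.312 + j346.7 Ω = 346.8∠88.8° Ω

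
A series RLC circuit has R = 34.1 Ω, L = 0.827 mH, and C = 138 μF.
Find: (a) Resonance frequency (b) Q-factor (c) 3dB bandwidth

Step 1 — Resonance condition Im(Z)=0 gives ω₀ = 1/√(LC).
Step 2 — ω₀ = 1/√(0.000827·0.000138) = 2960 rad/s.
Step 3 — f₀ = ω₀/(2π) = 471.1 Hz.
Step 4 — Series Q: Q = ω₀L/R = 2960·0.000827/34.1 = 0.07179.
Step 5 — 3dB bandwidth: Δω = ω₀/Q = 4.123e+04 rad/s; BW = Δω/(2π) = 6562 Hz.

(a) f₀ = 471.1 Hz  (b) Q = 0.07179  (c) BW = 6562 Hz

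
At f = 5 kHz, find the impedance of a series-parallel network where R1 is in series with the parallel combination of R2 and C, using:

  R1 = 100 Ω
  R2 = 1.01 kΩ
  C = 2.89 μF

Step 1 — Angular frequency: ω = 2π·f = 2π·5000 = 3.142e+04 rad/s.
Step 2 — Component impedances:
  R1: Z = R = 100 Ω
  R2: Z = R = 1010 Ω
  C: Z = 1/(jωC) = -j/(ω·C) = 0 - j11.01 Ω
Step 3 — Parallel branch: R2 || C = 1/(1/R2 + 1/C) = 0.1201 - j11.01 Ω.
Step 4 — Series with R1: Z_total = R1 + (R2 || C) = 100.1 - j11.01 Ω = 100.7∠-6.3° Ω.

Z = 100.1 - j11.01 Ω = 100.7∠-6.3° Ω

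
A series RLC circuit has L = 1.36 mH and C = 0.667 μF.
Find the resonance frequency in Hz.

Step 1 — Resonance condition Im(Z)=0 gives ω₀ = 1/√(LC).
Step 2 — ω₀ = 1/√(0.00136·6.67e-07) = 3.32e+04 rad/s.
Step 3 — f₀ = ω₀/(2π) = 5284 Hz.

f₀ = 5284 Hz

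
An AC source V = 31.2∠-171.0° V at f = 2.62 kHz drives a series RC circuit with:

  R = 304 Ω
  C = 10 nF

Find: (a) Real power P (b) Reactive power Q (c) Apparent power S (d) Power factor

Step 1 — Angular frequency: ω = 2π·f = 2π·2620 = 1.646e+04 rad/s.
Step 2 — Component impedances:
  R: Z = R = 304 Ω
  C: Z = 1/(jωC) = -j/(ω·C) = 0 - j6075 Ω
Step 3 — Series combination: Z_total = R + C = 304 - j6075 Ω = 6082∠-87.1° Ω.
Step 4 — Source phasor: V = 31.2∠-171.0° V = -30.82 - j4.881 V.
Step 5 — Current: I = V / Z = 0.0005482 - j0.0051 A = 0.00513∠-83.9° A.
Step 6 — Complex power: S = V·I* = 0.007999 - j0.1598 VA.
Step 7 — Real power: P = Re(S) = 0.007999 W.
Step 8 — Reactive power: Q = Im(S) = -0.1598 VAR.
Step 9 — Apparent power: |S| = 0.16 VA.
Step 10 — Power factor: PF = P/|S| = 0.04998 (leading).

(a) P = 0.007999 W  (b) Q = -0.1598 VAR  (c) S = 0.16 VA  (d) PF = 0.04998 (leading)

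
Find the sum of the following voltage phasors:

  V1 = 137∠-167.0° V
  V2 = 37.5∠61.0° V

Step 1 — Convert each phasor to rectangular form:
  V1 = 137·(cos(-167.0°) + j·sin(-167.0°)) = -133.5 - j30.82 V
  V2 = 37.5·(cos(61.0°) + j·sin(61.0°)) = 18.18 + j32.8 V
Step 2 — Sum components: V_total = -115.3 + j1.98 V.
Step 3 — Convert to polar: |V_total| = 115.3 V, ∠V_total = 179.0°.

V_total = 115.3∠179.0° V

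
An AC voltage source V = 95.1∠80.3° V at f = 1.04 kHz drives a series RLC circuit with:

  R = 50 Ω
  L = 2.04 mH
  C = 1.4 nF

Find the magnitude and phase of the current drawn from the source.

Step 1 — Angular frequency: ω = 2π·f = 2π·1040 = 6535 rad/s.
Step 2 — Component impedances:
  R: Z = R = 50 Ω
  L: Z = jωL = j·6535·0.00204 = 0 + j13.33 Ω
  C: Z = 1/(jωC) = -j/(ω·C) = 0 - j1.093e+05 Ω
Step 3 — Series combination: Z_total = R + L + C = 50 - j1.093e+05 Ω = 1.093e+05∠-90.0° Ω.
Step 4 — Source phasor: V = 95.1∠80.3° V = 16.02 + j93.74 V.
Step 5 — Ohm's law: I = V / Z_total = (16.02 + j93.74) / (50 - j1.093e+05) = -0.0008576 + j0.000147 A.
Step 6 — Convert to polar: |I| = 0.0008701 A, ∠I = 170.3°.

I = 0.0008701∠170.3° A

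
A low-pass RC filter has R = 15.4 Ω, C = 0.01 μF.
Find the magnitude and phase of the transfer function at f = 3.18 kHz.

Step 1 — Angular frequency: ω = 2π·3180 = 1.998e+04 rad/s.
Step 2 — Transfer function: H(jω) = 1/(1 + jωRC).
Step 3 — Denominator: 1 + jωRC = 1 + j·1.998e+04·15.4·1e-08 = 1 + j0.003077.
Step 4 — H = 1 - j0.003077.
Step 5 — Magnitude: |H| = 1 (-0.0 dB); phase: φ = -0.2°.

|H| = 1 (-0.0 dB), φ = -0.2°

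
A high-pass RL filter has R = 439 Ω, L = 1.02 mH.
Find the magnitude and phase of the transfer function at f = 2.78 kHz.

Step 1 — Angular frequency: ω = 2π·2780 = 1.747e+04 rad/s.
Step 2 — Transfer function: H(jω) = jωL/(R + jωL).
Step 3 — Numerator jωL = j·17.82; denominator R + jωL = 439 + j17.82.
Step 4 — H = 0.001644 + j0.04052.
Step 5 — Magnitude: |H| = 0.04055 (-27.8 dB); phase: φ = 87.7°.

|H| = 0.04055 (-27.8 dB), φ = 87.7°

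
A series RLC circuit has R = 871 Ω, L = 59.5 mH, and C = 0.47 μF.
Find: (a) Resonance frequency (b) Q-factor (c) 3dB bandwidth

Step 1 — Resonance: ω₀ = 1/√(LC) = 1/√(0.0595·4.7e-07) = 5980 rad/s.
Step 2 — f₀ = ω₀/(2π) = 951.7 Hz.
Step 3 — Series Q: Q = ω₀L/R = 5980·0.0595/871 = 0.4085.
Step 4 — Bandwidth: Δω = ω₀/Q = 1.464e+04 rad/s; BW = Δω/(2π) = 2330 Hz.

(a) f₀ = 951.7 Hz  (b) Q = 0.4085  (c) BW = 2330 Hz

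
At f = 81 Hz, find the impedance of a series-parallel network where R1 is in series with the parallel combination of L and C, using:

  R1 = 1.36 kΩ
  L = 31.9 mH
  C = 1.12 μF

Step 1 — Angular frequency: ω = 2π·f = 2π·81 = 508.9 rad/s.
Step 2 — Component impedances:
  R1: Z = R = 1360 Ω
  L: Z = jωL = j·508.9·0.0319 = 0 + j16.24 Ω
  C: Z = 1/(jωC) = -j/(ω·C) = 0 - j1754 Ω
Step 3 — Parallel branch: L || C = 1/(1/L + 1/C) = 0 + j16.39 Ω.
Step 4 — Series with R1: Z_total = R1 + (L || C) = 1360 + j16.39 Ω = 1360∠0.7° Ω.

Z = 1360 + j16.39 Ω = 1360∠0.7° Ω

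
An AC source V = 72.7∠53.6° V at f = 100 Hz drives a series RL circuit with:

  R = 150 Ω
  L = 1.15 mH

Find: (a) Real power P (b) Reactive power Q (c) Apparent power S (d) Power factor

Step 1 — Angular frequency: ω = 2π·f = 2π·100 = 628.3 rad/s.
Step 2 — Component impedances:
  R: Z = R = 150 Ω
  L: Z = jωL = j·628.3·0.00115 = 0 + j0.7226 Ω
Step 3 — Series combination: Z_total = R + L = 150 + j0.7226 Ω = 150∠0.3° Ω.
Step 4 — Source phasor: V = 72.7∠53.6° V = 43.14 + j58.52 V.
Step 5 — Current: I = V / Z = 0.2895 + j0.3887 A = 0.4847∠53.3° A.
Step 6 — Complex power: S = V·I* = 35.23 + j0.1697 VA.
Step 7 — Real power: P = Re(S) = 35.23 W.
Step 8 — Reactive power: Q = Im(S) = 0.1697 VAR.
Step 9 — Apparent power: |S| = 35.23 VA.
Step 10 — Power factor: PF = P/|S| = 1 (lagging).

(a) P = 35.23 W  (b) Q = 0.1697 VAR  (c) S = 35.23 VA  (d) PF = 1 (lagging)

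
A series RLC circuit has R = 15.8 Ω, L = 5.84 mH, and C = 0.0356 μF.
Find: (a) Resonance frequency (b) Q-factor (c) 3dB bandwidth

Step 1 — Resonance condition Im(Z)=0 gives ω₀ = 1/√(LC).
Step 2 — ω₀ = 1/√(0.00584·3.56e-08) = 6.935e+04 rad/s.
Step 3 — f₀ = ω₀/(2π) = 1.104e+04 Hz.
Step 4 — Series Q: Q = ω₀L/R = 6.935e+04·0.00584/15.8 = 25.63.
Step 5 — 3dB bandwidth: Δω = ω₀/Q = 2705 rad/s; BW = Δω/(2π) = 430.6 Hz.

(a) f₀ = 1.104e+04 Hz  (b) Q = 25.63  (c) BW = 430.6 Hz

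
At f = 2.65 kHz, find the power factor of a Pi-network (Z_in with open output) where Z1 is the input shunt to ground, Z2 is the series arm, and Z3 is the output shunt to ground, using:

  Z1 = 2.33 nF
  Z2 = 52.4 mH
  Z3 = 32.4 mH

Step 1 — Angular frequency: ω = 2π·f = 2π·2650 = 1.665e+04 rad/s.
Step 2 — Component impedances:
  Z1: Z = 1/(jωC) = -j/(ω·C) = 0 - j2.578e+04 Ω
  Z2: Z = jωL = j·1.665e+04·0.0524 = 0 + j872.5 Ω
  Z3: Z = jωL = j·1.665e+04·0.0324 = 0 + j539.5 Ω
Step 3 — With open output, the series arm Z2 and the output shunt Z3 appear in series to ground: Z2 + Z3 = 0 + j1412 Ω.
Step 4 — Parallel with input shunt Z1: Z_in = Z1 || (Z2 + Z3) = 0 + j1494 Ω = 1494∠90.0° Ω.
Step 5 — Power factor: PF = cos(φ) = Re(Z)/|Z| = -0/1494 = -0.
Step 6 — Type: Im(Z) = 1494 ⇒ lagging (phase φ = 90.0°).

PF = -0 (lagging, φ = 90.0°)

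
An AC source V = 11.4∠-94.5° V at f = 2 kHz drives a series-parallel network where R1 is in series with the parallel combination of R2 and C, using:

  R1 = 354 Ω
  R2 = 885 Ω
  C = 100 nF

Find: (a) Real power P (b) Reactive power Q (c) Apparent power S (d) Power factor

Step 1 — Angular frequency: ω = 2π·f = 2π·2000 = 1.257e+04 rad/s.
Step 2 — Component impedances:
  R1: Z = R = 354 Ω
  R2: Z = R = 885 Ω
  C: Z = 1/(jωC) = -j/(ω·C) = 0 - j795.8 Ω
Step 3 — Parallel branch: R2 || C = 1/(1/R2 + 1/C) = 395.7 - j440 Ω.
Step 4 — Series with R1: Z_total = R1 + (R2 || C) = 749.7 - j440 Ω = 869.2∠-30.4° Ω.
Step 5 — Source phasor: V = 11.4∠-94.5° V = -0.8944 - j11.36 V.
Step 6 — Current: I = V / Z = 0.005731 - j0.0118 A = 0.01311∠-64.1° A.
Step 7 — Complex power: S = V·I* = 0.1289 - j0.07568 VA.
Step 8 — Real power: P = Re(S) = 0.1289 W.
Step 9 — Reactive power: Q = Im(S) = -0.07568 VAR.
Step 10 — Apparent power: |S| = 0.1495 VA.
Step 11 — Power factor: PF = P/|S| = 0.8624 (leading).

(a) P = 0.1289 W  (b) Q = -0.07568 VAR  (c) S = 0.1495 VA  (d) PF = 0.8624 (leading)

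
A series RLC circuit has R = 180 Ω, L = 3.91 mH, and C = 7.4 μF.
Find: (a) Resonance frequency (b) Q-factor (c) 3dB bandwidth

Step 1 — Resonance: ω₀ = 1/√(LC) = 1/√(0.00391·7.4e-06) = 5879 rad/s.
Step 2 — f₀ = ω₀/(2π) = 935.7 Hz.
Step 3 — Series Q: Q = ω₀L/R = 5879·0.00391/180 = 0.1277.
Step 4 — Bandwidth: Δω = ω₀/Q = 4.604e+04 rad/s; BW = Δω/(2π) = 7327 Hz.

(a) f₀ = 935.7 Hz  (b) Q = 0.1277  (c) BW = 7327 Hz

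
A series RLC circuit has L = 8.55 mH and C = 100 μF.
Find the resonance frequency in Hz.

Step 1 — Resonance condition Im(Z)=0 gives ω₀ = 1/√(LC).
Step 2 — ω₀ = 1/√(0.00855·0.0001) = 1081 rad/s.
Step 3 — f₀ = ω₀/(2π) = 172.1 Hz.

f₀ = 172.1 Hz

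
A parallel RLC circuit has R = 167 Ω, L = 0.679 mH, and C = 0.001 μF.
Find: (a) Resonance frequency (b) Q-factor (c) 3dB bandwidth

Step 1 — Resonance: ω₀ = 1/√(LC) = 1/√(0.000679·1e-09) = 1.214e+06 rad/s.
Step 2 — f₀ = ω₀/(2π) = 1.931e+05 Hz.
Step 3 — Parallel Q: Q = R/(ω₀L) = 167/(1.214e+06·0.000679) = 0.2027.
Step 4 — Bandwidth: Δω = ω₀/Q = 5.988e+06 rad/s; BW = Δω/(2π) = 9.53e+05 Hz.

(a) f₀ = 1.931e+05 Hz  (b) Q = 0.2027  (c) BW = 9.53e+05 Hz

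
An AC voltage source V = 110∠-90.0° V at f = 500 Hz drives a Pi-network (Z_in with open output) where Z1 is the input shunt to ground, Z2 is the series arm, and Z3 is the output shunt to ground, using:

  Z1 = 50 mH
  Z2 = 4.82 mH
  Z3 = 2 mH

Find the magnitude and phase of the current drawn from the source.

Step 1 — Angular frequency: ω = 2π·f = 2π·500 = 3142 rad/s.
Step 2 — Component impedances:
  Z1: Z = jωL = j·3142·0.05 = 0 + j157.1 Ω
  Z2: Z = jωL = j·3142·0.00482 = 0 + j15.14 Ω
  Z3: Z = jωL = j·3142·0.002 = 0 + j6.283 Ω
Step 3 — With open output, the series arm Z2 and the output shunt Z3 appear in series to ground: Z2 + Z3 = 0 + j21.43 Ω.
Step 4 — Parallel with input shunt Z1: Z_in = Z1 || (Z2 + Z3) = 0 + j18.85 Ω = 18.85∠90.0° Ω.
Step 5 — Source phasor: V = 110∠-90.0° V = 0 - j110 V.
Step 6 — Ohm's law: I = V / Z_total = (0 - j110) / (0 + j18.85) = -5.834 A.
Step 7 — Convert to polar: |I| = 5.834 A, ∠I = -180.0°.

I = 5.834∠-180.0° A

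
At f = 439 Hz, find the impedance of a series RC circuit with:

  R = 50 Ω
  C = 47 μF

Step 1 — Angular frequency: ω = 2π·f = 2π·439 = 2758 rad/s.
Step 2 — Component impedances:
  R: Z = R = 50 Ω
  C: Z = 1/(jωC) = -j/(ω·C) = 0 - j7.714 Ω
Step 3 — Series combination: Z_total = R + C = 50 - j7.714 Ω = 50.59∠-8.8° Ω.

Z = 50 - j7.714 Ω = 50.59∠-8.8° Ω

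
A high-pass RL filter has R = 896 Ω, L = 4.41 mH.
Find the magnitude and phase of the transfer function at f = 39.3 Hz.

Step 1 — Angular frequency: ω = 2π·39.3 = 246.9 rad/s.
Step 2 — Transfer function: H(jω) = jωL/(R + jωL).
Step 3 — Numerator jωL = j·1.089; denominator R + jωL = 896 + j1.089.
Step 4 — H = 1.477e-06 + j0.001215.
Step 5 — Magnitude: |H| = 0.001215 (-58.3 dB); phase: φ = 89.9°.

|H| = 0.001215 (-58.3 dB), φ = 89.9°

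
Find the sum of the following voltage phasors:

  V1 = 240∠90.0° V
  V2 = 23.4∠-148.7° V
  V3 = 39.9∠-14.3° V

Step 1 — Convert each phasor to rectangular form:
  V1 = 240·(cos(90.0°) + j·sin(90.0°)) = 0 + j240 V
  V2 = 23.4·(cos(-148.7°) + j·sin(-148.7°)) = -19.99 - j12.16 V
  V3 = 39.9·(cos(-14.3°) + j·sin(-14.3°)) = 38.66 - j9.855 V
Step 2 — Sum components: V_total = 18.67 + j218 V.
Step 3 — Convert to polar: |V_total| = 218.8 V, ∠V_total = 85.1°.

V_total = 218.8∠85.1° V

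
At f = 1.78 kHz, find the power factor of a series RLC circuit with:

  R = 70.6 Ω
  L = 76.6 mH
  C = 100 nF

Step 1 — Angular frequency: ω = 2π·f = 2π·1780 = 1.118e+04 rad/s.
Step 2 — Component impedances:
  R: Z = R = 70.6 Ω
  L: Z = jωL = j·1.118e+04·0.0766 = 0 + j856.7 Ω
  C: Z = 1/(jωC) = -j/(ω·C) = 0 - j894.1 Ω
Step 3 — Series combination: Z_total = R + L + C = 70.6 - j37.43 Ω = 79.91∠-27.9° Ω.
Step 4 — Power factor: PF = cos(φ) = Re(Z)/|Z| = 70.6/79.91 = 0.8835.
Step 5 — Type: Im(Z) = -37.43 ⇒ leading (phase φ = -27.9°).

PF = 0.8835 (leading, φ = -27.9°)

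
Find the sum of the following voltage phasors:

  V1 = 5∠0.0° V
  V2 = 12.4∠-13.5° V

Step 1 — Convert each phasor to rectangular form:
  V1 = 5·(cos(0.0°) + j·sin(0.0°)) = 5 V
  V2 = 12.4·(cos(-13.5°) + j·sin(-13.5°)) = 12.06 - j2.895 V
Step 2 — Sum components: V_total = 17.06 - j2.895 V.
Step 3 — Convert to polar: |V_total| = 17.3 V, ∠V_total = -9.6°.

V_total = 17.3∠-9.6° V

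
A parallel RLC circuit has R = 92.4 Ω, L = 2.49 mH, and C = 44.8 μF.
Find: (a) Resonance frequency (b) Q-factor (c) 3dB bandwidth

Step 1 — Resonance: ω₀ = 1/√(LC) = 1/√(0.00249·4.48e-05) = 2994 rad/s.
Step 2 — f₀ = ω₀/(2π) = 476.5 Hz.
Step 3 — Parallel Q: Q = R/(ω₀L) = 92.4/(2994·0.00249) = 12.39.
Step 4 — Bandwidth: Δω = ω₀/Q = 241.6 rad/s; BW = Δω/(2π) = 38.45 Hz.

(a) f₀ = 476.5 Hz  (b) Q = 12.39  (c) BW = 38.45 Hz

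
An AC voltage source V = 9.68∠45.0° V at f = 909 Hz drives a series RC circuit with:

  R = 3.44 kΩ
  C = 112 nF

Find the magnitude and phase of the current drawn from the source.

Step 1 — Angular frequency: ω = 2π·f = 2π·909 = 5711 rad/s.
Step 2 — Component impedances:
  R: Z = R = 3440 Ω
  C: Z = 1/(jωC) = -j/(ω·C) = 0 - j1563 Ω
Step 3 — Series combination: Z_total = R + C = 3440 - j1563 Ω = 3779∠-24.4° Ω.
Step 4 — Source phasor: V = 9.68∠45.0° V = 6.845 + j6.845 V.
Step 5 — Ohm's law: I = V / Z_total = (6.845 + j6.845) / (3440 - j1563) = 0.0008997 + j0.002399 A.
Step 6 — Convert to polar: |I| = 0.002562 A, ∠I = 69.4°.

I = 0.002562∠69.4° A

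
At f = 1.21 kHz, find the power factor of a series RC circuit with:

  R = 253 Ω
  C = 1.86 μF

Step 1 — Angular frequency: ω = 2π·f = 2π·1210 = 7603 rad/s.
Step 2 — Component impedances:
  R: Z = R = 253 Ω
  C: Z = 1/(jωC) = -j/(ω·C) = 0 - j70.72 Ω
Step 3 — Series combination: Z_total = R + C = 253 - j70.72 Ω = 262.7∠-15.6° Ω.
Step 4 — Power factor: PF = cos(φ) = Re(Z)/|Z| = 253/262.7 = 0.9631.
Step 5 — Type: Im(Z) = -70.72 ⇒ leading (phase φ = -15.6°).

PF = 0.9631 (leading, φ = -15.6°)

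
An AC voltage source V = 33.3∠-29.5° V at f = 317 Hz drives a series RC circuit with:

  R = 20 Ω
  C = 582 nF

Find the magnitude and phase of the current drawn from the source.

Step 1 — Angular frequency: ω = 2π·f = 2π·317 = 1992 rad/s.
Step 2 — Component impedances:
  R: Z = R = 20 Ω
  C: Z = 1/(jωC) = -j/(ω·C) = 0 - j862.7 Ω
Step 3 — Series combination: Z_total = R + C = 20 - j862.7 Ω = 862.9∠-88.7° Ω.
Step 4 — Source phasor: V = 33.3∠-29.5° V = 28.98 - j16.4 V.
Step 5 — Ohm's law: I = V / Z_total = (28.98 - j16.4) / (20 - j862.7) = 0.01978 + j0.03314 A.
Step 6 — Convert to polar: |I| = 0.03859 A, ∠I = 59.2°.

I = 0.03859∠59.2° A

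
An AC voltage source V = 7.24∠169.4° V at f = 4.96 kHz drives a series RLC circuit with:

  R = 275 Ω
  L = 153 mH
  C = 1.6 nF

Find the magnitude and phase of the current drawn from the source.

Step 1 — Angular frequency: ω = 2π·f = 2π·4960 = 3.116e+04 rad/s.
Step 2 — Component impedances:
  R: Z = R = 275 Ω
  L: Z = jωL = j·3.116e+04·0.153 = 0 + j4768 Ω
  C: Z = 1/(jωC) = -j/(ω·C) = 0 - j2.005e+04 Ω
Step 3 — Series combination: Z_total = R + L + C = 275 - j1.529e+04 Ω = 1.529e+04∠-89.0° Ω.
Step 4 — Source phasor: V = 7.24∠169.4° V = -7.116 + j1.332 V.
Step 5 — Ohm's law: I = V / Z_total = (-7.116 + j1.332) / (275 - j1.529e+04) = -9.547e-05 - j0.0004638 A.
Step 6 — Convert to polar: |I| = 0.0004735 A, ∠I = -101.6°.

I = 0.0004735∠-101.6° A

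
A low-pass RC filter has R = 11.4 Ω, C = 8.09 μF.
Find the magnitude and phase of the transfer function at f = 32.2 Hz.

Step 1 — Angular frequency: ω = 2π·32.2 = 202.3 rad/s.
Step 2 — Transfer function: H(jω) = 1/(1 + jωRC).
Step 3 — Denominator: 1 + jωRC = 1 + j·202.3·11.4·8.09e-06 = 1 + j0.01866.
Step 4 — H = 0.9997 - j0.01865.
Step 5 — Magnitude: |H| = 0.9998 (-0.0 dB); phase: φ = -1.1°.

|H| = 0.9998 (-0.0 dB), φ = -1.1°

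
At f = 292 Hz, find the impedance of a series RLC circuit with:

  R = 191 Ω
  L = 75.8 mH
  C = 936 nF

Step 1 — Angular frequency: ω = 2π·f = 2π·292 = 1835 rad/s.
Step 2 — Component impedances:
  R: Z = R = 191 Ω
  L: Z = jωL = j·1835·0.0758 = 0 + j139.1 Ω
  C: Z = 1/(jωC) = -j/(ω·C) = 0 - j582.3 Ω
Step 3 — Series combination: Z_total = R + L + C = 191 - j443.3 Ω = 482.7∠-66.7° Ω.

Z = 191 - j443.3 Ω = 482.7∠-66.7° Ω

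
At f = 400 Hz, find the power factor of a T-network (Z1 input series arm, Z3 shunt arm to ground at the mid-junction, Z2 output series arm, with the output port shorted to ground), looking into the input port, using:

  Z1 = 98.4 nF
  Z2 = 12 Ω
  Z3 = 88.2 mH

Step 1 — Angular frequency: ω = 2π·f = 2π·400 = 2513 rad/s.
Step 2 — Component impedances:
  Z1: Z = 1/(jωC) = -j/(ω·C) = 0 - j4044 Ω
  Z2: Z = R = 12 Ω
  Z3: Z = jωL = j·2513·0.0882 = 0 + j221.7 Ω
Step 3 — With the output port shorted to ground, the output series arm Z2 runs from the junction to ground; the shunt arm Z3 also runs from the junction to ground. They appear in parallel: Z3 || Z2 = 11.96 + j0.6477 Ω.
Step 4 — Series with input arm Z1: Z_in = Z1 + (Z3 || Z2) = 11.96 - j4043 Ω = 4043∠-89.8° Ω.
Step 5 — Power factor: PF = cos(φ) = Re(Z)/|Z| = 11.9649/4042.94 = 0.002959.
Step 6 — Type: Im(Z) = -4043 ⇒ leading (phase φ = -89.8°).

PF = 0.002959 (leading, φ = -89.8°)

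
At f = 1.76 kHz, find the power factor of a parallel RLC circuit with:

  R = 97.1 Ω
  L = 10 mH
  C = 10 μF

Step 1 — Angular frequency: ω = 2π·f = 2π·1760 = 1.106e+04 rad/s.
Step 2 — Component impedances:
  R: Z = R = 97.1 Ω
  L: Z = jωL = j·1.106e+04·0.01 = 0 + j110.6 Ω
  C: Z = 1/(jωC) = -j/(ω·C) = 0 - j9.043 Ω
Step 3 — Parallel combination: 1/Z_total = 1/R + 1/L + 1/C; Z_total = 0.9887 - j9.748 Ω = 9.798∠-84.2° Ω.
Step 4 — Power factor: PF = cos(φ) = Re(Z)/|Z| = 0.9887/9.798 = 0.1009.
Step 5 — Type: Im(Z) = -9.748 ⇒ leading (phase φ = -84.2°).

PF = 0.1009 (leading, φ = -84.2°)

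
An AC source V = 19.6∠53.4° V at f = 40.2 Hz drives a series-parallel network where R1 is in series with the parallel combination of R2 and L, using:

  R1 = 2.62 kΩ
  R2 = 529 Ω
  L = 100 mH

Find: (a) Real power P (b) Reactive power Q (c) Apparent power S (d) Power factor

Step 1 — Angular frequency: ω = 2π·f = 2π·40.2 = 252.6 rad/s.
Step 2 — Component impedances:
  R1: Z = R = 2620 Ω
  R2: Z = R = 529 Ω
  L: Z = jωL = j·252.6·0.1 = 0 + j25.26 Ω
Step 3 — Parallel branch: R2 || L = 1/(1/R2 + 1/L) = 1.203 + j25.2 Ω.
Step 4 — Series with R1: Z_total = R1 + (R2 || L) = 2621 + j25.2 Ω = 2621∠0.6° Ω.
Step 5 — Source phasor: V = 19.6∠53.4° V = 11.69 + j15.74 V.
Step 6 — Current: I = V / Z = 0.004516 + j0.00596 A = 0.007477∠52.8° A.
Step 7 — Complex power: S = V·I* = 0.1465 + j0.001409 VA.
Step 8 — Real power: P = Re(S) = 0.1465 W.
Step 9 — Reactive power: Q = Im(S) = 0.001409 VAR.
Step 10 — Apparent power: |S| = 0.1466 VA.
Step 11 — Power factor: PF = P/|S| = 1 (lagging).

(a) P = 0.1465 W  (b) Q = 0.001409 VAR  (c) S = 0.1466 VA  (d) PF = 1 (lagging)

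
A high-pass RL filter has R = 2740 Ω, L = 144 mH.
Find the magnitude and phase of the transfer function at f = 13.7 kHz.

Step 1 — Angular frequency: ω = 2π·1.37e+04 = 8.608e+04 rad/s.
Step 2 — Transfer function: H(jω) = jωL/(R + jωL).
Step 3 — Numerator jωL = j·1.24e+04; denominator R + jωL = 2740 + j1.24e+04.
Step 4 — H = 0.9534 + j0.2108.
Step 5 — Magnitude: |H| = 0.9764 (-0.2 dB); phase: φ = 12.5°.

|H| = 0.9764 (-0.2 dB), φ = 12.5°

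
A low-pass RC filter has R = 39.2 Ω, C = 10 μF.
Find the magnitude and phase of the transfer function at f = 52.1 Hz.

Step 1 — Angular frequency: ω = 2π·52.1 = 327.4 rad/s.
Step 2 — Transfer function: H(jω) = 1/(1 + jωRC).
Step 3 — Denominator: 1 + jωRC = 1 + j·327.4·39.2·1e-05 = 1 + j0.1283.
Step 4 — H = 0.9838 - j0.1262.
Step 5 — Magnitude: |H| = 0.9919 (-0.1 dB); phase: φ = -7.3°.

|H| = 0.9919 (-0.1 dB), φ = -7.3°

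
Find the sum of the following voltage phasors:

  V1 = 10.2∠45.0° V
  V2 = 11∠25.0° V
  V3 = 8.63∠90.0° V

Step 1 — Convert each phasor to rectangular form:
  V1 = 10.2·(cos(45.0°) + j·sin(45.0°)) = 7.212 + j7.212 V
  V2 = 11·(cos(25.0°) + j·sin(25.0°)) = 9.969 + j4.649 V
  V3 = 8.63·(cos(90.0°) + j·sin(90.0°)) = 0 + j8.63 V
Step 2 — Sum components: V_total = 17.18 + j20.49 V.
Step 3 — Convert to polar: |V_total| = 26.74 V, ∠V_total = 50.0°.

V_total = 26.74∠50.0° V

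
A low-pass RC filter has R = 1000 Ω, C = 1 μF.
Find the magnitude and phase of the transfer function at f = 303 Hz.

Step 1 — Angular frequency: ω = 2π·303 = 1904 rad/s.
Step 2 — Transfer function: H(jω) = 1/(1 + jωRC).
Step 3 — Denominator: 1 + jωRC = 1 + j·1904·1000·1e-06 = 1 + j1.904.
Step 4 — H = 0.2162 - j0.4117.
Step 5 — Magnitude: |H| = 0.465 (-6.7 dB); phase: φ = -62.3°.

|H| = 0.465 (-6.7 dB), φ = -62.3°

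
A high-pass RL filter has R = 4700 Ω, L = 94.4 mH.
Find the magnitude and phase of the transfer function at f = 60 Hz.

Step 1 — Angular frequency: ω = 2π·60 = 377 rad/s.
Step 2 — Transfer function: H(jω) = jωL/(R + jωL).
Step 3 — Numerator jωL = j·35.59; denominator R + jωL = 4700 + j35.59.
Step 4 — H = 5.733e-05 + j0.007571.
Step 5 — Magnitude: |H| = 0.007572 (-42.4 dB); phase: φ = 89.6°.

|H| = 0.007572 (-42.4 dB), φ = 89.6°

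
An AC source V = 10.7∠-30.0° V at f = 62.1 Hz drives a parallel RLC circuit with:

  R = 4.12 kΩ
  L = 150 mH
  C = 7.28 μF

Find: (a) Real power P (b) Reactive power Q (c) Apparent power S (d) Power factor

Step 1 — Angular frequency: ω = 2π·f = 2π·62.1 = 390.2 rad/s.
Step 2 — Component impedances:
  R: Z = R = 4120 Ω
  L: Z = jωL = j·390.2·0.15 = 0 + j58.53 Ω
  C: Z = 1/(jωC) = -j/(ω·C) = 0 - j352 Ω
Step 3 — Parallel combination: 1/Z_total = 1/R + 1/L + 1/C; Z_total = 1.196 + j70.18 Ω = 70.19∠89.0° Ω.
Step 4 — Source phasor: V = 10.7∠-30.0° V = 9.266 - j5.35 V.
Step 5 — Current: I = V / Z = -0.07396 - j0.1333 A = 0.1524∠-119.0° A.
Step 6 — Complex power: S = V·I* = 0.02779 + j1.631 VA.
Step 7 — Real power: P = Re(S) = 0.02779 W.
Step 8 — Reactive power: Q = Im(S) = 1.631 VAR.
Step 9 — Apparent power: |S| = 1.631 VA.
Step 10 — Power factor: PF = P/|S| = 0.01704 (lagging).

(a) P = 0.02779 W  (b) Q = 1.631 VAR  (c) S = 1.631 VA  (d) PF = 0.01704 (lagging)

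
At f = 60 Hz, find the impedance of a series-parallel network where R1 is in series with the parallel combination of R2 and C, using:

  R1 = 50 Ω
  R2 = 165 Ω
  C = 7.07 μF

Step 1 — Angular frequency: ω = 2π·f = 2π·60 = 377 rad/s.
Step 2 — Component impedances:
  R1: Z = R = 50 Ω
  R2: Z = R = 165 Ω
  C: Z = 1/(jωC) = -j/(ω·C) = 0 - j375.2 Ω
Step 3 — Parallel branch: R2 || C = 1/(1/R2 + 1/C) = 138.3 - j60.8 Ω.
Step 4 — Series with R1: Z_total = R1 + (R2 || C) = 188.3 - j60.8 Ω = 197.8∠-17.9° Ω.

Z = 188.3 - j60.8 Ω = 197.8∠-17.9° Ω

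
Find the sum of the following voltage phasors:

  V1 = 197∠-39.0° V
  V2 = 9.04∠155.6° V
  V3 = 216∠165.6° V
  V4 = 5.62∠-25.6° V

Step 1 — Convert each phasor to rectangular form:
  V1 = 197·(cos(-39.0°) + j·sin(-39.0°)) = 153.1 - j124 V
  V2 = 9.04·(cos(155.6°) + j·sin(155.6°)) = -8.233 + j3.734 V
  V3 = 216·(cos(165.6°) + j·sin(165.6°)) = -209.2 + j53.72 V
  V4 = 5.62·(cos(-25.6°) + j·sin(-25.6°)) = 5.068 - j2.428 V
Step 2 — Sum components: V_total = -59.28 - j68.95 V.
Step 3 — Convert to polar: |V_total| = 90.93 V, ∠V_total = -130.7°.

V_total = 90.93∠-130.7° V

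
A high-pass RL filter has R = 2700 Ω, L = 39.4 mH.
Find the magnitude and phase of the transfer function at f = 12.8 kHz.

Step 1 — Angular frequency: ω = 2π·1.28e+04 = 8.042e+04 rad/s.
Step 2 — Transfer function: H(jω) = jωL/(R + jωL).
Step 3 — Numerator jωL = j·3169; denominator R + jωL = 2700 + j3169.
Step 4 — H = 0.5794 + j0.4937.
Step 5 — Magnitude: |H| = 0.7612 (-2.4 dB); phase: φ = 40.4°.

|H| = 0.7612 (-2.4 dB), φ = 40.4°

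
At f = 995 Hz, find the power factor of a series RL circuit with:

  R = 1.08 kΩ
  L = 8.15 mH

Step 1 — Angular frequency: ω = 2π·f = 2π·995 = 6252 rad/s.
Step 2 — Component impedances:
  R: Z = R = 1080 Ω
  L: Z = jωL = j·6252·0.00815 = 0 + j50.95 Ω
Step 3 — Series combination: Z_total = R + L = 1080 + j50.95 Ω = 1081∠2.7° Ω.
Step 4 — Power factor: PF = cos(φ) = Re(Z)/|Z| = 1080/1081.2 = 0.9989.
Step 5 — Type: Im(Z) = 50.95 ⇒ lagging (phase φ = 2.7°).

PF = 0.9989 (lagging, φ = 2.7°)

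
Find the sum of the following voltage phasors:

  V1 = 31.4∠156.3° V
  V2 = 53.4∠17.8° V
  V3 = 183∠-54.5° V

Step 1 — Convert each phasor to rectangular form:
  V1 = 31.4·(cos(156.3°) + j·sin(156.3°)) = -28.75 + j12.62 V
  V2 = 53.4·(cos(17.8°) + j·sin(17.8°)) = 50.84 + j16.32 V
  V3 = 183·(cos(-54.5°) + j·sin(-54.5°)) = 106.3 - j149 V
Step 2 — Sum components: V_total = 128.4 - j120 V.
Step 3 — Convert to polar: |V_total| = 175.7 V, ∠V_total = -43.1°.

V_total = 175.7∠-43.1° V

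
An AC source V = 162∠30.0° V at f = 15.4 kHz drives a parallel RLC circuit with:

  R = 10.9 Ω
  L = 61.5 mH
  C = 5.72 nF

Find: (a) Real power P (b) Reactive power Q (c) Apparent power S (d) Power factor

Step 1 — Angular frequency: ω = 2π·f = 2π·1.54e+04 = 9.676e+04 rad/s.
Step 2 — Component impedances:
  R: Z = R = 10.9 Ω
  L: Z = jωL = j·9.676e+04·0.0615 = 0 + j5951 Ω
  C: Z = 1/(jωC) = -j/(ω·C) = 0 - j1807 Ω
Step 3 — Parallel combination: 1/Z_total = 1/R + 1/L + 1/C; Z_total = 10.9 - j0.04579 Ω = 10.9∠-0.2° Ω.
Step 4 — Source phasor: V = 162∠30.0° V = 140.3 + j81 V.
Step 5 — Current: I = V / Z = 12.84 + j7.485 A = 14.86∠30.2° A.
Step 6 — Complex power: S = V·I* = 2408 - j10.12 VA.
Step 7 — Real power: P = Re(S) = 2408 W.
Step 8 — Reactive power: Q = Im(S) = -10.12 VAR.
Step 9 — Apparent power: |S| = 2408 VA.
Step 10 — Power factor: PF = P/|S| = 1 (leading).

(a) P = 2408 W  (b) Q = -10.12 VAR  (c) S = 2408 VA  (d) PF = 1 (leading)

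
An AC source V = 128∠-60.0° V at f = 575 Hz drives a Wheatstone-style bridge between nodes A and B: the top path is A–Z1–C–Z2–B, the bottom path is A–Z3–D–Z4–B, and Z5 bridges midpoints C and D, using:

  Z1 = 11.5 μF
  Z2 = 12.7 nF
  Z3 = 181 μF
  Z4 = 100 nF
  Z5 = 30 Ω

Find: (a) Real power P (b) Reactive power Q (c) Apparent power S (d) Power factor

Step 1 — Angular frequency: ω = 2π·f = 2π·575 = 3613 rad/s.
Step 2 — Component impedances:
  Z1: Z = 1/(jωC) = -j/(ω·C) = 0 - j24.07 Ω
  Z2: Z = 1/(jωC) = -j/(ω·C) = 0 - j2.179e+04 Ω
  Z3: Z = 1/(jωC) = -j/(ω·C) = 0 - j1.529 Ω
  Z4: Z = 1/(jωC) = -j/(ω·C) = 0 - j2768 Ω
  Z5: Z = R = 30 Ω
Step 3 — Bridge requires nodal analysis (the Z5 bridge couples midpoints C and D, so the two paths cannot be reduced to a simple series/parallel combination). Setting node B to ground and injecting 1 A at node A, the 3-node admittance system at A, C, D solves to V_A = Z_AB = 0.03539 - j2457 Ω = 2457∠-90.0° Ω.
Step 4 — Source phasor: V = 128∠-60.0° V = 64 - j110.9 V.
Step 5 — Current: I = V / Z = 0.04511 + j0.02604 A = 0.05209∠30.0° A.
Step 6 — Complex power: S = V·I* = 9.602e-05 - j6.667 VA.
Step 7 — Real power: P = Re(S) = 9.602e-05 W.
Step 8 — Reactive power: Q = Im(S) = -6.667 VAR.
Step 9 — Apparent power: |S| = 6.667 VA.
Step 10 — Power factor: PF = P/|S| = 1.44e-05 (leading).

(a) P = 9.602e-05 W  (b) Q = -6.667 VAR  (c) S = 6.667 VA  (d) PF = 1.44e-05 (leading)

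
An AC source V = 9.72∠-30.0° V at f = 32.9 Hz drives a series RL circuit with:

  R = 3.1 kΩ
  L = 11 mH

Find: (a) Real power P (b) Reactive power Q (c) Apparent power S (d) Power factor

Step 1 — Angular frequency: ω = 2π·f = 2π·32.9 = 206.7 rad/s.
Step 2 — Component impedances:
  R: Z = R = 3100 Ω
  L: Z = jωL = j·206.7·0.011 = 0 + j2.274 Ω
Step 3 — Series combination: Z_total = R + L = 3100 + j2.274 Ω = 3100∠0.0° Ω.
Step 4 — Source phasor: V = 9.72∠-30.0° V = 8.418 - j4.86 V.
Step 5 — Current: I = V / Z = 0.002714 - j0.00157 A = 0.003135∠-30.0° A.
Step 6 — Complex power: S = V·I* = 0.03048 + j2.236e-05 VA.
Step 7 — Real power: P = Re(S) = 0.03048 W.
Step 8 — Reactive power: Q = Im(S) = 2.236e-05 VAR.
Step 9 — Apparent power: |S| = 0.03048 VA.
Step 10 — Power factor: PF = P/|S| = 1 (lagging).

(a) P = 0.03048 W  (b) Q = 2.236e-05 VAR  (c) S = 0.03048 VA  (d) PF = 1 (lagging)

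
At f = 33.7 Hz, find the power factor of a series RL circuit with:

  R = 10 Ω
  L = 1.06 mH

Step 1 — Angular frequency: ω = 2π·f = 2π·33.7 = 211.7 rad/s.
Step 2 — Component impedances:
  R: Z = R = 10 Ω
  L: Z = jωL = j·211.7·0.00106 = 0 + j0.2244 Ω
Step 3 — Series combination: Z_total = R + L = 10 + j0.2244 Ω = 10∠1.3° Ω.
Step 4 — Power factor: PF = cos(φ) = Re(Z)/|Z| = 10/10.003 = 0.9997.
Step 5 — Type: Im(Z) = 0.2244 ⇒ lagging (phase φ = 1.3°).

PF = 0.9997 (lagging, φ = 1.3°)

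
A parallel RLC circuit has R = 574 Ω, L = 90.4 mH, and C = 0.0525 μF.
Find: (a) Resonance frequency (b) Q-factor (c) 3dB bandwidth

Step 1 — Resonance: ω₀ = 1/√(LC) = 1/√(0.0904·5.25e-08) = 1.452e+04 rad/s.
Step 2 — f₀ = ω₀/(2π) = 2310 Hz.
Step 3 — Parallel Q: Q = R/(ω₀L) = 574/(1.452e+04·0.0904) = 0.4374.
Step 4 — Bandwidth: Δω = ω₀/Q = 3.318e+04 rad/s; BW = Δω/(2π) = 5281 Hz.

(a) f₀ = 2310 Hz  (b) Q = 0.4374  (c) BW = 5281 Hz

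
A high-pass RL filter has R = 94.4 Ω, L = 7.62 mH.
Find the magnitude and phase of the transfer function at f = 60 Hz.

Step 1 — Angular frequency: ω = 2π·60 = 377 rad/s.
Step 2 — Transfer function: H(jω) = jωL/(R + jωL).
Step 3 — Numerator jωL = j·2.873; denominator R + jωL = 94.4 + j2.873.
Step 4 — H = 0.0009252 + j0.0304.
Step 5 — Magnitude: |H| = 0.03042 (-30.3 dB); phase: φ = 88.3°.

|H| = 0.03042 (-30.3 dB), φ = 88.3°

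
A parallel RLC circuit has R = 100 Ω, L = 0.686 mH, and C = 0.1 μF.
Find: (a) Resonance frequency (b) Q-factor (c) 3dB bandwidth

Step 1 — Resonance: ω₀ = 1/√(LC) = 1/√(0.000686·1e-07) = 1.207e+05 rad/s.
Step 2 — f₀ = ω₀/(2π) = 1.922e+04 Hz.
Step 3 — Parallel Q: Q = R/(ω₀L) = 100/(1.207e+05·0.000686) = 1.207.
Step 4 — Bandwidth: Δω = ω₀/Q = 1e+05 rad/s; BW = Δω/(2π) = 1.592e+04 Hz.

(a) f₀ = 1.922e+04 Hz  (b) Q = 1.207  (c) BW = 1.592e+04 Hz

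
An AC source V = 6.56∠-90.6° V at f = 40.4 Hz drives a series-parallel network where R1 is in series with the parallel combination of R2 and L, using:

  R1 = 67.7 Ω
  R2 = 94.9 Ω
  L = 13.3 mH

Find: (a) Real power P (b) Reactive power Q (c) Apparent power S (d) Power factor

Step 1 — Angular frequency: ω = 2π·f = 2π·40.4 = 253.8 rad/s.
Step 2 — Component impedances:
  R1: Z = R = 67.7 Ω
  R2: Z = R = 94.9 Ω
  L: Z = jωL = j·253.8·0.0133 = 0 + j3.376 Ω
Step 3 — Parallel branch: R2 || L = 1/(1/R2 + 1/L) = 0.12 + j3.372 Ω.
Step 4 — Series with R1: Z_total = R1 + (R2 || L) = 67.82 + j3.372 Ω = 67.9∠2.8° Ω.
Step 5 — Source phasor: V = 6.56∠-90.6° V = -0.06869 - j6.56 V.
Step 6 — Current: I = V / Z = -0.005807 - j0.09643 A = 0.09661∠-93.4° A.
Step 7 — Complex power: S = V·I* = 0.633 + j0.03147 VA.
Step 8 — Real power: P = Re(S) = 0.633 W.
Step 9 — Reactive power: Q = Im(S) = 0.03147 VAR.
Step 10 — Apparent power: |S| = 0.6337 VA.
Step 11 — Power factor: PF = P/|S| = 0.9988 (lagging).

(a) P = 0.633 W  (b) Q = 0.03147 VAR  (c) S = 0.6337 VA  (d) PF = 0.9988 (lagging)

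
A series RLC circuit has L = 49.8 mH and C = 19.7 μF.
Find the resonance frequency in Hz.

Step 1 — Resonance condition Im(Z)=0 gives ω₀ = 1/√(LC).
Step 2 — ω₀ = 1/√(0.0498·1.97e-05) = 1010 rad/s.
Step 3 — f₀ = ω₀/(2π) = 160.7 Hz.

f₀ = 160.7 Hz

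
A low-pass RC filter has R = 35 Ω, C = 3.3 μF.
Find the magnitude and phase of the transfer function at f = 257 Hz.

Step 1 — Angular frequency: ω = 2π·257 = 1615 rad/s.
Step 2 — Transfer function: H(jω) = 1/(1 + jωRC).
Step 3 — Denominator: 1 + jωRC = 1 + j·1615·35·3.3e-06 = 1 + j0.1865.
Step 4 — H = 0.9664 - j0.1802.
Step 5 — Magnitude: |H| = 0.983 (-0.1 dB); phase: φ = -10.6°.

|H| = 0.983 (-0.1 dB), φ = -10.6°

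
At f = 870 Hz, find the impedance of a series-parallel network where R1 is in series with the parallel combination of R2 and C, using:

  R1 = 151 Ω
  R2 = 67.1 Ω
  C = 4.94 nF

Step 1 — Angular frequency: ω = 2π·f = 2π·870 = 5466 rad/s.
Step 2 — Component impedances:
  R1: Z = R = 151 Ω
  R2: Z = R = 67.1 Ω
  C: Z = 1/(jωC) = -j/(ω·C) = 0 - j3.703e+04 Ω
Step 3 — Parallel branch: R2 || C = 1/(1/R2 + 1/C) = 67.1 - j0.1216 Ω.
Step 4 — Series with R1: Z_total = R1 + (R2 || C) = 218.1 - j0.1216 Ω = 218.1∠-0.0° Ω.

Z = 218.1 - j0.1216 Ω = 218.1∠-0.0° Ω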